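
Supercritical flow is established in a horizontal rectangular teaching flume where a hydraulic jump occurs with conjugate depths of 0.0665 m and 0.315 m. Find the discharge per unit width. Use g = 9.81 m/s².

q = 0.198 m²/s

For a rectangular channel the momentum equation gives q² = ½·g·y₁·y₂·(y₁ + y₂) = ½×9.81×0.0665×0.315×0.382 = 0.0392.
q = √0.0392 = 0.198 m²/s.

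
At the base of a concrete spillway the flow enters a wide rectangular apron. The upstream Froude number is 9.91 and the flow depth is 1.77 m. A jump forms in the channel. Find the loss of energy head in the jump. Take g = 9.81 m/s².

Fr₁ = 9.91 (given).
By Bélanger, y₂/y₁ = ½[√(1 + 8Fr₁²) − 1] = ½[√786.7 − 1] = 13.5.
y₂ = 13.5 × 1.77 = 23.9 m.
V₁ = Fr₁·√(g·y₁) = 9.91×√(9.81×1.77) = 41.3 m/s; q = V₁·y₁ = 73.1 m²/s. V₂ = q/y₂ = 73.1/23.9 = 3.05 m/s. E₁ = y₁ + V₁²/2g = 88.7 m; E₂ = y₂ + V₂²/2g = 24.4 m. ΔE = E₁ − E₂ = 64.3 m.

ΔE = 64.3 m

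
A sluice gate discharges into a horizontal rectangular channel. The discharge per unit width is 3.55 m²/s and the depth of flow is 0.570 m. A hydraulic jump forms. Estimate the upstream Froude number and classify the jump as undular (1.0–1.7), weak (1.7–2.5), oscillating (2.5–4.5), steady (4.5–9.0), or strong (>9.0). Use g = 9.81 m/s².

V₁ = q/y₁ = 3.55/0.570 = 6.23 m/s. Fr₁ = V₁/√(g·y₁) = 6.23/√(9.81×0.570) = 2.63.
Fr₁ = 2.63 lies in the oscillating range.

Fr₁ = 2.63; oscillating jump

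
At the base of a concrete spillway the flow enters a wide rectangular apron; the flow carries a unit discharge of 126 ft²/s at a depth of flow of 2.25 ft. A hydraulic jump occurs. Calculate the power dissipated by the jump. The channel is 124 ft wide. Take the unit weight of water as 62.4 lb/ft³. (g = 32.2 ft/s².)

P = 54028 hp

V₁ = q/y₁ = 126/2.25 = 56.0 ft/s. Fr₁ = V₁/√(g·y₁) = 56.0/√(32.2×2.25) = 6.58.
By Bélanger, y₂/y₁ = ½[√(1 + 8Fr₁²) − 1] = ½[√347.3 − 1] = 8.82.
y₂ = 8.82 × 2.25 = 19.8 ft.
Head loss: ΔE = (y₂ − y₁)³/(4y₁y₂) = (19.8 − 2.25)³/(4×2.25×19.8) = 5442/179 = 30.5 ft.
Q = q·b = 126 × 124 = 15624 cfs. P = γ·Q·ΔE/550 = 62.4 × 15624 × 30.5 / 550 = 54028 hp.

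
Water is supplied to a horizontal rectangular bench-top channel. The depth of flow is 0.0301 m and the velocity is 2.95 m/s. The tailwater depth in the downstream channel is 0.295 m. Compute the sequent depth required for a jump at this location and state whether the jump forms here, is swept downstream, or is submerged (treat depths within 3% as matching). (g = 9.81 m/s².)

y₂ = 0.217 m; the jump is submerged

Fr₁ = V₁/√(g·y₁) = 2.95/√(9.81×0.0301) = 5.43.
From the momentum equation for a rectangular channel, y₂/y₁ = ½[√(1 + 8Fr₁²) − 1] = ½[√236.8 − 1] = 7.19.
y₂ = 7.19 × 0.0301 = 0.217 m.
Tailwater y_tw = 0.295 m: y_tw > y₂, so the jump is submerged.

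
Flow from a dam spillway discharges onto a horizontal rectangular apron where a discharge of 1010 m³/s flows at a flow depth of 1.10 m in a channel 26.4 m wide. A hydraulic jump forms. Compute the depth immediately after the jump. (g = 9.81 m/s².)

q = Q/b = 1010/26.4 = 38.3 m²/s; V₁ = q/y₁ = 34.8 m/s. Fr₁ = V₁/√(g·y₁) = 10.6.
Bélanger equation: y₂/y₁ = ½[√(1 + 8Fr₁²) − 1] = ½[√897.8 − 1] = 14.5.
y₂ = 14.5 × 1.10 = 15.9 m.

y₂ = 15.9 m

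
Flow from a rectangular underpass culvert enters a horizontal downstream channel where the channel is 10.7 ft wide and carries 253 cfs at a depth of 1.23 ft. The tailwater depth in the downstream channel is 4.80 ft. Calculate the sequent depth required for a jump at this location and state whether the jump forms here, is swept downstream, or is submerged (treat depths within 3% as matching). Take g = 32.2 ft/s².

q = Q/b = 253/10.7 = 23.6 ft²/s; V₁ = q/y₁ = 19.2 ft/s. Fr₁ = V₁/√(g·y₁) = 3.05.
By Bélanger, y₂/y₁ = ½[√(1 + 8Fr₁²) − 1] = ½[√75.64 − 1] = 3.85.
y₂ = 3.85 × 1.23 = 4.73 ft.
Tailwater y_tw = 4.80 ft: y_tw ≈ y₂, so the jump forms here.

y₂ = 4.73 ft; the jump forms here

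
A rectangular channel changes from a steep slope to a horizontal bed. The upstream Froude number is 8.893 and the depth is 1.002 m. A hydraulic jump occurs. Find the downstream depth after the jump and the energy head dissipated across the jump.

y₂ = 12.11 m; ΔE = 28.24 m

Fr₁ = 8.893 (given).
Conjugate-depth relation: y₂/y₁ = ½[√(1 + 8Fr₁²) − 1] = ½[√633.68 − 1] = 12.09.
y₂ = 12.09 × 1.002 = 12.11 m.
Head loss: ΔE = (y₂ − y₁)³/(4y₁y₂) = (12.11 − 1.002)³/(4×1.002×12.11) = 1371/48.54 = 28.24 m.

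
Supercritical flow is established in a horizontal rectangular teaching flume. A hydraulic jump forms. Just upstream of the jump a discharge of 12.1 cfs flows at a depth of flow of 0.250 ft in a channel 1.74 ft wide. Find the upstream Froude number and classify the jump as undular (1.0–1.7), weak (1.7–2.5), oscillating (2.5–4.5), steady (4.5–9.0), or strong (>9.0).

q = Q/b = 12.1/1.74 = 6.95 ft²/s; V₁ = q/y₁ = 27.8 ft/s. Fr₁ = V₁/√(g·y₁) = 9.80.
Fr₁ = 9.80 lies in the strong range.

Fr₁ = 9.80; strong jump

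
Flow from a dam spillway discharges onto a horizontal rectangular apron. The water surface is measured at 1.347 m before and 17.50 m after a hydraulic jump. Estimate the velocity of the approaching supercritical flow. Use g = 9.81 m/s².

For a rectangular channel the momentum equation gives q² = ½·g·y₁·y₂·(y₁ + y₂) = ½×9.81×1.347×17.50×18.85 = 2179.
q = √2179 = 46.68 m²/s.
V₁ = q/y₁ = 46.68/1.347 = 34.66 m/s.

V₁ = 34.66 m/s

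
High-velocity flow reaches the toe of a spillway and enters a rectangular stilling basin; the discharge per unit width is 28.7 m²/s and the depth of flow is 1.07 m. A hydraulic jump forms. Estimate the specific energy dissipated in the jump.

V₁ = q/y₁ = 28.7/1.07 = 26.8 m/s. Fr₁ = V₁/√(g·y₁) = 26.8/√(9.81×1.07) = 8.28.
From the momentum equation for a rectangular channel, y₂/y₁ = ½[√(1 + 8Fr₁²) − 1] = ½[√549.3 − 1] = 11.2.
y₂ = 11.2 × 1.07 = 12.0 m.
Head loss: ΔE = (y₂ − y₁)³/(4y₁y₂) = (12.0 − 1.07)³/(4×1.07×12.0) = 1307/51.4 = 25.4 m.

ΔE = 25.4 m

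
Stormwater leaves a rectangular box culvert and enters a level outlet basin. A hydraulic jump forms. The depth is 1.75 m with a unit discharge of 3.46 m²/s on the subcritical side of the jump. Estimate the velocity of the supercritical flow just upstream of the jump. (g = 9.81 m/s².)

V₁ = 5.82 m/s

V₂ = q/y₂ = 3.46/1.75 = 1.98 m/s; Fr₂ = V₂/√(g·y₂) = 0.477.
Applying the sequent-depth relation in reverse, y₁/y₂ = ½[√(1 + 8Fr₂²) − 1] = ½[√2.822 − 1] = 0.340.
y₁ = 0.340 × 1.75 = 0.595 m.
V₁ = q/y₁ = 3.46/0.595 = 5.82 m/s.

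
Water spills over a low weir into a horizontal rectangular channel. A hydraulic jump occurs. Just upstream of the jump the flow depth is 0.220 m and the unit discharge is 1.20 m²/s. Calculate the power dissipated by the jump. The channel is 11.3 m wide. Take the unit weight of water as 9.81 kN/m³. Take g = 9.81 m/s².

V₁ = q/y₁ = 1.20/0.220 = 5.45 m/s. Fr₁ = V₁/√(g·y₁) = 5.45/√(9.81×0.220) = 3.71.
From the momentum equation for a rectangular channel, y₂/y₁ = ½[√(1 + 8Fr₁²) − 1] = ½[√111.3 − 1] = 4.77.
y₂ = 4.77 × 0.220 = 1.05 m.
V₂ = q/y₂ = 1.20/1.05 = 1.14 m/s. E₁ = y₁ + V₁²/2g = 1.74 m; E₂ = y₂ + V₂²/2g = 1.12 m. ΔE = E₁ − E₂ = 0.619 m.
Q = q·b = 1.20 × 11.3 = 13.6 m³/s. P = γ·Q·ΔE = 9.81 × 13.6 × 0.619 = 82.4 kW.

P = 82.4 kW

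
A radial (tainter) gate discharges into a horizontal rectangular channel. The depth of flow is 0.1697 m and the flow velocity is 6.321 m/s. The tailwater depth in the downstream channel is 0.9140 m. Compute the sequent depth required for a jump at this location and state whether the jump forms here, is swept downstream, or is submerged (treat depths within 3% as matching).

Fr₁ = V₁/√(g·y₁) = 6.321/√(9.81×0.1697) = 4.899.
By Bélanger, y₂/y₁ = ½[√(1 + 8Fr₁²) − 1] = ½[√193.00 − 1] = 6.446.
y₂ = 6.446 × 0.1697 = 1.094 m.
Tailwater y_tw = 0.9140 m: y_tw < y₂, so the jump is swept downstream.

y₂ = 1.094 m; the jump is swept downstream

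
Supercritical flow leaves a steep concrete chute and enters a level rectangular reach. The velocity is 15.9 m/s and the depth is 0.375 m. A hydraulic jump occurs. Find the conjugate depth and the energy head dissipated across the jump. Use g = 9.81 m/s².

y₂ = 4.21 m; ΔE = 8.95 m

Fr₁ = V₁/√(g·y₁) = 15.9/√(9.81×0.375) = 8.29.
By Bélanger, y₂/y₁ = ½[√(1 + 8Fr₁²) − 1] = ½[√550.8 − 1] = 11.2.
y₂ = 11.2 × 0.375 = 4.21 m.
q = V₁·y₁ = 15.9 × 0.375 = 5.96 m²/s. V₂ = q/y₂ = 5.96/4.21 = 1.42 m/s. E₁ = y₁ + V₁²/2g = 13.3 m; E₂ = y₂ + V₂²/2g = 4.31 m. ΔE = E₁ − E₂ = 8.95 m.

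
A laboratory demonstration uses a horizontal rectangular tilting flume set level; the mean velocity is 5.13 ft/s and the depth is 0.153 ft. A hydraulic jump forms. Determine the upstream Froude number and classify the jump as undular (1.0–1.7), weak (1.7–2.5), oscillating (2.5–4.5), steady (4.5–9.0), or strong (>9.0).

Fr₁ = 2.31; weak jump

Fr₁ = V₁/√(g·y₁) = 5.13/√(32.2×0.153) = 2.31.
Fr₁ = 2.31 lies in the weak range.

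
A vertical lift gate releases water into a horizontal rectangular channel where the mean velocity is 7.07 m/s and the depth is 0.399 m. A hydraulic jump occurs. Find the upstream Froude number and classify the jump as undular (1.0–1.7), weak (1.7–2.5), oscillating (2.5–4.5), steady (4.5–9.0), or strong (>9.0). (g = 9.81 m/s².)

Fr₁ = 3.57; oscillating jump

Fr₁ = V₁/√(g·y₁) = 7.07/√(9.81×0.399) = 3.57.
Fr₁ = 3.57 lies in the oscillating range.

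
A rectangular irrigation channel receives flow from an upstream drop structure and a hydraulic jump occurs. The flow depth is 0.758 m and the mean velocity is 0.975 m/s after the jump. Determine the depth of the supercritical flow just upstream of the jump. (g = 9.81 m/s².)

y₁ = 0.160 m

Fr₂ = V₂/√(g·y₂) = 0.975/√(9.81×0.758) = 0.358.
The Bélanger relation is symmetric: y₁/y₂ = ½[√(1 + 8Fr₂²) − 1] = ½[√2.023 − 1] = 0.211.
y₁ = 0.211 × 0.758 = 0.160 m.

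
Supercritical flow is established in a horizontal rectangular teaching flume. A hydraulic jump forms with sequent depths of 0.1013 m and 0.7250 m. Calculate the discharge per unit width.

q = 0.5456 m²/s

For a rectangular channel the momentum equation gives q² = ½·g·y₁·y₂·(y₁ + y₂) = ½×9.81×0.1013×0.7250×0.8263 = 0.2977.
q = √0.2977 = 0.5456 m²/s.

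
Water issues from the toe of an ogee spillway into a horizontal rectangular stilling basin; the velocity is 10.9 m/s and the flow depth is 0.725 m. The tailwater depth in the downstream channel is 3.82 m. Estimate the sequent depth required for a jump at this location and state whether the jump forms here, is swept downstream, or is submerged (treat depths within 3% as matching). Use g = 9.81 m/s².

Fr₁ = V₁/√(g·y₁) = 10.9/√(9.81×0.725) = 4.09.
Conjugate-depth relation: y₂/y₁ = ½[√(1 + 8Fr₁²) − 1] = ½[√134.6 − 1] = 5.30.
y₂ = 5.30 × 0.725 = 3.84 m.
Tailwater y_tw = 3.82 m: y_tw ≈ y₂, so the jump forms here.

y₂ = 3.84 m; the jump forms here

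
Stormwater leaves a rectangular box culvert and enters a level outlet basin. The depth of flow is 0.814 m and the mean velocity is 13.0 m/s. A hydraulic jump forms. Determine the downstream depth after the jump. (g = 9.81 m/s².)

Fr₁ = V₁/√(g·y₁) = 13.0/√(9.81×0.814) = 4.60.
Conjugate-depth relation: y₂/y₁ = ½[√(1 + 8Fr₁²) − 1] = ½[√170.3 − 1] = 6.03.
y₂ = 6.03 × 0.814 = 4.90 m.

y₂ = 4.90 m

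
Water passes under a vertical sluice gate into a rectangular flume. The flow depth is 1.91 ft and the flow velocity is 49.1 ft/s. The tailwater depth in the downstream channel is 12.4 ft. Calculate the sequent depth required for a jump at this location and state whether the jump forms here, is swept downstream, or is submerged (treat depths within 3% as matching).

Fr₁ = V₁/√(g·y₁) = 49.1/√(32.2×1.91) = 6.26.
From the momentum equation for a rectangular channel, y₂/y₁ = ½[√(1 + 8Fr₁²) − 1] = ½[√314.6 − 1] = 8.37.
y₂ = 8.37 × 1.91 = 16.0 ft.
Tailwater y_tw = 12.4 ft: y_tw < y₂, so the jump is swept downstream.

y₂ = 16.0 ft; the jump is swept downstream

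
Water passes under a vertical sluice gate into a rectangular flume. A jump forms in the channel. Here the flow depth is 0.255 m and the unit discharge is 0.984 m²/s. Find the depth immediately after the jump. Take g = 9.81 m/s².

y₂ = 0.762 m

V₁ = q/y₁ = 0.984/0.255 = 3.86 m/s. Fr₁ = V₁/√(g·y₁) = 3.86/√(9.81×0.255) = 2.44.
Sequent-depth ratio: y₂/y₁ = ½[√(1 + 8Fr₁²) − 1] = ½[√48.62 − 1] = 2.99.
y₂ = 2.99 × 0.255 = 0.762 m.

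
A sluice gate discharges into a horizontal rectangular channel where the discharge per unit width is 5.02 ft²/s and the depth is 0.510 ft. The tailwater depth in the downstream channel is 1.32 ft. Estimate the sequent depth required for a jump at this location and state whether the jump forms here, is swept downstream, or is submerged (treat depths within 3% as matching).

V₁ = q/y₁ = 5.02/0.510 = 9.84 ft/s. Fr₁ = V₁/√(g·y₁) = 9.84/√(32.2×0.510) = 2.43.
Conjugate-depth relation: y₂/y₁ = ½[√(1 + 8Fr₁²) − 1] = ½[√48.20 − 1] = 2.97.
y₂ = 2.97 × 0.510 = 1.52 ft.
Tailwater y_tw = 1.32 ft: y_tw < y₂, so the jump is swept downstream.

y₂ = 1.52 ft; the jump is swept downstream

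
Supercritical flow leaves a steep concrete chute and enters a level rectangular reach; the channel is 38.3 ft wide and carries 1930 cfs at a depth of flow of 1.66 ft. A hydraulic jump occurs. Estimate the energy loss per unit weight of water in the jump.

q = Q/b = 1930/38.3 = 50.4 ft²/s; V₁ = q/y₁ = 30.4 ft/s. Fr₁ = V₁/√(g·y₁) = 4.15.
Conjugate-depth relation: y₂/y₁ = ½[√(1 + 8Fr₁²) − 1] = ½[√138.9 − 1] = 5.39.
y₂ = 5.39 × 1.66 = 8.95 ft.
V₂ = q/y₂ = 50.4/8.95 = 5.63 ft/s. E₁ = y₁ + V₁²/2g = 16.0 ft; E₂ = y₂ + V₂²/2g = 9.44 ft. ΔE = E₁ − E₂ = 6.52 ft.

ΔE = 6.52 ft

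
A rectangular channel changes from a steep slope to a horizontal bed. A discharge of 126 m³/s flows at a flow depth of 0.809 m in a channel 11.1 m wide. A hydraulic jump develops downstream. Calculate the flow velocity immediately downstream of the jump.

V₂ = 2.14 m/s

q = Q/b = 126/11.1 = 11.4 m²/s; V₁ = q/y₁ = 14.0 m/s. Fr₁ = V₁/√(g·y₁) = 4.98.
By Bélanger, y₂/y₁ = ½[√(1 + 8Fr₁²) − 1] = ½[√199.5 − 1] = 6.56.
y₂ = 6.56 × 0.809 = 5.31 m.
V₂ = q/y₂ = 11.4/5.31 = 2.14 m/s.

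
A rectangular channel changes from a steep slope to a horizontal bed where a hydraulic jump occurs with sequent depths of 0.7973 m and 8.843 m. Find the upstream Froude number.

For a rectangular channel the momentum equation gives q² = ½·g·y₁·y₂·(y₁ + y₂) = ½×9.81×0.7973×8.843×9.640 = 333.4.
q = √333.4 = 18.26 m²/s.
V₁ = q/y₁ = 22.90 m/s; Fr₁ = V₁/√(g·y₁) = 8.189.

Fr₁ = 8.189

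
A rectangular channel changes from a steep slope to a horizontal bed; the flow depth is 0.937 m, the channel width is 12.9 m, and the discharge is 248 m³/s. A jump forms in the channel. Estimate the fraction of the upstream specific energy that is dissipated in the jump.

q = Q/b = 248/12.9 = 19.2 m²/s; V₁ = q/y₁ = 20.5 m/s. Fr₁ = V₁/√(g·y₁) = 6.77.
Conjugate-depth relation: y₂/y₁ = ½[√(1 + 8Fr₁²) − 1] = ½[√367.4 − 1] = 9.08.
y₂ = 9.08 × 0.937 = 8.51 m.
E₁ = y₁ + V₁²/2g = 22.4 m. ΔE = (y₂ − y₁)³/(4y₁y₂) = 13.6 m. ΔE/E₁ = 13.6/22.4 = 0.608.

ΔE/E₁ = 0.608 (60.8%)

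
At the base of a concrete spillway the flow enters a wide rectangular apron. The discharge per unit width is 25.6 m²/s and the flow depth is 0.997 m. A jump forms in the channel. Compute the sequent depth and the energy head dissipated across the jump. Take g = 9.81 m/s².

V₁ = q/y₁ = 25.6/0.997 = 25.7 m/s. Fr₁ = V₁/√(g·y₁) = 25.7/√(9.81×0.997) = 8.21.
By Bélanger, y₂/y₁ = ½[√(1 + 8Fr₁²) − 1] = ½[√540.3 − 1] = 11.1.
y₂ = 11.1 × 0.997 = 11.1 m.
Head loss: ΔE = (y₂ − y₁)³/(4y₁y₂) = (11.1 − 0.997)³/(4×0.997×11.1) = 1028/44.2 = 23.2 m.

y₂ = 11.1 m; ΔE = 23.2 m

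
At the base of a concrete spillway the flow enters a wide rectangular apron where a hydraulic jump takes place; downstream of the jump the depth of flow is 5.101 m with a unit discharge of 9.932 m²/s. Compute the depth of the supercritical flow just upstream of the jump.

V₂ = q/y₂ = 9.932/5.101 = 1.947 m/s; Fr₂ = V₂/√(g·y₂) = 0.2752.
The Bélanger relation is symmetric: y₁/y₂ = ½[√(1 + 8Fr₂²) − 1] = ½[√1.6061 − 1] = 0.1337.
y₁ = 0.1337 × 5.101 = 0.6818 m.

y₁ = 0.6818 m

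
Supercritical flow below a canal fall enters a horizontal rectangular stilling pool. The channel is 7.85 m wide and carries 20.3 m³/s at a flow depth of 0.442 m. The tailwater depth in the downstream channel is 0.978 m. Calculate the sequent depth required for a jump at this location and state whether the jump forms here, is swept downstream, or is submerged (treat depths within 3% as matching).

y₂ = 1.55 m; the jump is swept downstream

q = Q/b = 20.3/7.85 = 2.59 m²/s; V₁ = q/y₁ = 5.85 m/s. Fr₁ = V₁/√(g·y₁) = 2.81.
Bélanger equation: y₂/y₁ = ½[√(1 + 8Fr₁²) − 1] = ½[√64.15 − 1] = 3.50.
y₂ = 3.50 × 0.442 = 1.55 m.
Tailwater y_tw = 0.978 m: y_tw < y₂, so the jump is swept downstream.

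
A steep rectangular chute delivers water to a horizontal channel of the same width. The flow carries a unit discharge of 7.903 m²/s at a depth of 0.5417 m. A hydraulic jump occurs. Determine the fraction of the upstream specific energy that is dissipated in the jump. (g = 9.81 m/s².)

ΔE/E₁ = 0.584 (58.4%)

V₁ = q/y₁ = 7.903/0.5417 = 14.59 m/s. Fr₁ = V₁/√(g·y₁) = 14.59/√(9.81×0.5417) = 6.329.
From the momentum equation for a rectangular channel, y₂/y₁ = ½[√(1 + 8Fr₁²) − 1] = ½[√321.43 − 1] = 8.464.
y₂ = 8.464 × 0.5417 = 4.585 m.
E₁ = y₁ + V₁²/2g = 11.39 m. ΔE = (y₂ − y₁)³/(4y₁y₂) = 6.654 m. ΔE/E₁ = 6.654/11.39 = 0.584.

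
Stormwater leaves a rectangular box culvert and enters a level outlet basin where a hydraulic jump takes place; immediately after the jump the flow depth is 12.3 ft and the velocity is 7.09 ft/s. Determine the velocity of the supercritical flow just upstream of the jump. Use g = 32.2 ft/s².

V₁ = 33.8 ft/s

Fr₂ = V₂/√(g·y₂) = 7.09/√(32.2×12.3) = 0.356.
From the momentum equation (using Fr₂), y₁/y₂ = ½[√(1 + 8Fr₂²) − 1] = ½[√2.015 − 1] = 0.210.
y₁ = 0.210 × 12.3 = 2.58 ft.
V₁ = q/y₁ = 87.2/2.58 = 33.8 ft/s.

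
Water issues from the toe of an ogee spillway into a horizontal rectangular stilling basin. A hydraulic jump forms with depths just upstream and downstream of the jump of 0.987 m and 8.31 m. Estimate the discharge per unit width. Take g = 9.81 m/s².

q = 19.3 m²/s

For a rectangular channel the momentum equation gives q² = ½·g·y₁·y₂·(y₁ + y₂) = ½×9.81×0.987×8.31×9.30 = 374.
q = √374 = 19.3 m²/s.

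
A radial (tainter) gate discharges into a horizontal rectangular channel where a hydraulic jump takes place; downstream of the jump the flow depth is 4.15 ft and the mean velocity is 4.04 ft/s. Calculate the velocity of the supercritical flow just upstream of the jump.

Fr₂ = V₂/√(g·y₂) = 4.04/√(32.2×4.15) = 0.349.
The Bélanger relation is symmetric: y₁/y₂ = ½[√(1 + 8Fr₂²) − 1] = ½[√1.977 − 1] = 0.203.
y₁ = 0.203 × 4.15 = 0.843 ft.
V₁ = q/y₁ = 16.8/0.843 = 19.9 ft/s.

V₁ = 19.9 ft/s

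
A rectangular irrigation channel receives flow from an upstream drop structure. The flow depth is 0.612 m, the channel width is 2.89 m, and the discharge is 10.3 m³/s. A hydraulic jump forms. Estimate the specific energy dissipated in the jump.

ΔE = 0.361 m

q = Q/b = 10.3/2.89 = 3.56 m²/s; V₁ = q/y₁ = 5.82 m/s. Fr₁ = V₁/√(g·y₁) = 2.38.
Bélanger equation: y₂/y₁ = ½[√(1 + 8Fr₁²) − 1] = ½[√46.19 − 1] = 2.90.
y₂ = 2.90 × 0.612 = 1.77 m.
V₂ = q/y₂ = 3.56/1.77 = 2.01 m/s. E₁ = y₁ + V₁²/2g = 2.34 m; E₂ = y₂ + V₂²/2g = 1.98 m. ΔE = E₁ − E₂ = 0.361 m.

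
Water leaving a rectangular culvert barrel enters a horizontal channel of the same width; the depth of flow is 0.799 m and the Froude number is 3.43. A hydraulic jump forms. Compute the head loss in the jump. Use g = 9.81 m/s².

ΔE = 1.76 m

Fr₁ = 3.43 (given).
By Bélanger, y₂/y₁ = ½[√(1 + 8Fr₁²) − 1] = ½[√95.12 − 1] = 4.38.
y₂ = 4.38 × 0.799 = 3.50 m.
V₁ = Fr₁·√(g·y₁) = 3.43×√(9.81×0.799) = 9.60 m/s; q = V₁·y₁ = 7.67 m²/s. V₂ = q/y₂ = 7.67/3.50 = 2.19 m/s. E₁ = y₁ + V₁²/2g = 5.50 m; E₂ = y₂ + V₂²/2g = 3.74 m. ΔE = E₁ − E₂ = 1.76 m.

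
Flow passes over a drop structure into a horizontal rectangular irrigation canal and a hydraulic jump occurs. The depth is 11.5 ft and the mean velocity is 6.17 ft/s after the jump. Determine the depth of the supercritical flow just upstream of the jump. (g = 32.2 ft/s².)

y₁ = 2.01 ft

Fr₂ = V₂/√(g·y₂) = 6.17/√(32.2×11.5) = 0.321.
Since the conjugate-depth ratio holds either way, y₁/y₂ = ½[√(1 + 8Fr₂²) − 1] = ½[√1.822 − 1] = 0.175.
y₁ = 0.175 × 11.5 = 2.01 ft.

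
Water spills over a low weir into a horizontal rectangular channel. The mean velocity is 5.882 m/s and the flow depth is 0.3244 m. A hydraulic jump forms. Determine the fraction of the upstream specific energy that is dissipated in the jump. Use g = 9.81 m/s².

ΔE/E₁ = 0.301 (30.1%)

Fr₁ = V₁/√(g·y₁) = 5.882/√(9.81×0.3244) = 3.297.
By Bélanger, y₂/y₁ = ½[√(1 + 8Fr₁²) − 1] = ½[√87.974 − 1] = 4.190.
y₂ = 4.190 × 0.3244 = 1.359 m.
E₁ = y₁ + V₁²/2g = 2.088 m. ΔE = (y₂ − y₁)³/(4y₁y₂) = 0.6282 m. ΔE/E₁ = 0.6282/2.088 = 0.301.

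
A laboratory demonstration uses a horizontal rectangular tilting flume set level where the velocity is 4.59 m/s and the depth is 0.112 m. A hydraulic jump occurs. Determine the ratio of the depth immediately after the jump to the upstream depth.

y₂/y₁ = 5.71

Fr₁ = V₁/√(g·y₁) = 4.59/√(9.81×0.112) = 4.38.
Sequent-depth ratio: y₂/y₁ = ½[√(1 + 8Fr₁²) − 1] = ½[√154.4 − 1] = 5.71.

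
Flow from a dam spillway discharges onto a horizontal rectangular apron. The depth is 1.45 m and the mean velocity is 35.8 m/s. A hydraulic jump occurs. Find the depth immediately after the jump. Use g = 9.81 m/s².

Fr₁ = V₁/√(g·y₁) = 35.8/√(9.81×1.45) = 9.49.
By Bélanger, y₂/y₁ = ½[√(1 + 8Fr₁²) − 1] = ½[√721.8 − 1] = 12.9.
y₂ = 12.9 × 1.45 = 18.8 m.

y₂ = 18.8 m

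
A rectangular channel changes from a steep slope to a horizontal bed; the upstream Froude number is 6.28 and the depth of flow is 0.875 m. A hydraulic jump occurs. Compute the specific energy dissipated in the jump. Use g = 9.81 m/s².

Fr₁ = 6.28 (given).
From the momentum equation for a rectangular channel, y₂/y₁ = ½[√(1 + 8Fr₁²) − 1] = ½[√316.5 − 1] = 8.40.
y₂ = 8.40 × 0.875 = 7.35 m.
Head loss: ΔE = (y₂ − y₁)³/(4y₁y₂) = (7.35 − 0.875)³/(4×0.875×7.35) = 271/25.7 = 10.5 m.

ΔE = 10.5 m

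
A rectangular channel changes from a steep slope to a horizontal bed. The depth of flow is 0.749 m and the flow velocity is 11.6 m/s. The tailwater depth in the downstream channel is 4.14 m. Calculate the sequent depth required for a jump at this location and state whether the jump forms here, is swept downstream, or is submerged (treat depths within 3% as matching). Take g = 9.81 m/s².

Fr₁ = V₁/√(g·y₁) = 11.6/√(9.81×0.749) = 4.28.
Conjugate-depth relation: y₂/y₁ = ½[√(1 + 8Fr₁²) − 1] = ½[√147.5 − 1] = 5.57.
y₂ = 5.57 × 0.749 = 4.17 m.
Tailwater y_tw = 4.14 m: y_tw ≈ y₂, so the jump forms here.

y₂ = 4.17 m; the jump forms here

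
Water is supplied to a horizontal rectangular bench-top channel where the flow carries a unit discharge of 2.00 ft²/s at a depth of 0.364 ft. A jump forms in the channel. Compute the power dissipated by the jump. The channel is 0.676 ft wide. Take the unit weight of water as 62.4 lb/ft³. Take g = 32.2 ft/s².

V₁ = q/y₁ = 2.00/0.364 = 5.49 ft/s. Fr₁ = V₁/√(g·y₁) = 5.49/√(32.2×0.364) = 1.60.
Sequent-depth ratio: y₂/y₁ = ½[√(1 + 8Fr₁²) − 1] = ½[√21.61 − 1] = 1.82.
y₂ = 1.82 × 0.364 = 0.664 ft.
V₂ = q/y₂ = 2.00/0.664 = 3.01 ft/s. E₁ = y₁ + V₁²/2g = 0.833 ft; E₂ = y₂ + V₂²/2g = 0.805 ft. ΔE = E₁ − E₂ = 0.0279 ft.
Q = q·b = 2.00 × 0.676 = 1.35 cfs. P = γ·Q·ΔE/550 = 62.4 × 1.35 × 0.0279 / 550 = 0.00428 hp.

P = 0.00428 hp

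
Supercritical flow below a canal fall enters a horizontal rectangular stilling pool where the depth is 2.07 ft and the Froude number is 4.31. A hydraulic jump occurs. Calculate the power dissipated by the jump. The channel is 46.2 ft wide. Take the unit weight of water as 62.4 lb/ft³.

Fr₁ = 4.31 (given).
From the momentum equation for a rectangular channel, y₂/y₁ = ½[√(1 + 8Fr₁²) − 1] = ½[√149.6 − 1] = 5.62.
y₂ = 5.62 × 2.07 = 11.6 ft.
V₁ = Fr₁·√(g·y₁) = 4.31×√(32.2×2.07) = 35.2 ft/s; q = V₁·y₁ = 72.8 ft²/s. V₂ = q/y₂ = 72.8/11.6 = 6.27 ft/s. E₁ = y₁ + V₁²/2g = 21.3 ft; E₂ = y₂ + V₂²/2g = 12.2 ft. ΔE = E₁ − E₂ = 9.06 ft.
Q = q·b = 72.8 × 46.2 = 3365 cfs. P = γ·Q·ΔE/550 = 62.4 × 3365 × 9.06 / 550 = 3460 hp.

P = 3460 hp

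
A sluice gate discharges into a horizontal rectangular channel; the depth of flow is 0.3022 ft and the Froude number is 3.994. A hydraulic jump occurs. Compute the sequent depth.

Fr₁ = 3.994 (given).
Sequent-depth ratio: y₂/y₁ = ½[√(1 + 8Fr₁²) − 1] = ½[√128.62 − 1] = 5.170.
y₂ = 5.170 × 0.3022 = 1.563 ft.

y₂ = 1.563 ft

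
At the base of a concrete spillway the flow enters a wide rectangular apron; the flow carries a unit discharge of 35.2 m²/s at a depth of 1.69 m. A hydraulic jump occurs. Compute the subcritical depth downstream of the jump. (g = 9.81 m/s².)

V₁ = q/y₁ = 35.2/1.69 = 20.8 m/s. Fr₁ = V₁/√(g·y₁) = 20.8/√(9.81×1.69) = 5.12.
Sequent-depth ratio: y₂/y₁ = ½[√(1 + 8Fr₁²) − 1] = ½[√210.3 − 1] = 6.75.
y₂ = 6.75 × 1.69 = 11.4 m.

y₂ = 11.4 m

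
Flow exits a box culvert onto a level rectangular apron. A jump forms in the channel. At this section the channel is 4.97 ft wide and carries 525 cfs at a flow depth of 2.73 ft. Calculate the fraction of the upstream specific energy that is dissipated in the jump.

q = Q/b = 525/4.97 = 106 ft²/s; V₁ = q/y₁ = 38.7 ft/s. Fr₁ = V₁/√(g·y₁) = 4.13.
Conjugate-depth relation: y₂/y₁ = ½[√(1 + 8Fr₁²) − 1] = ½[√137.3 − 1] = 5.36.
y₂ = 5.36 × 2.73 = 14.6 ft.
E₁ = y₁ + V₁²/2g = 26.0 ft. ΔE = (y₂ − y₁)³/(4y₁y₂) = 10.5 ft. ΔE/E₁ = 10.5/26.0 = 0.406.

ΔE/E₁ = 0.406 (40.6%)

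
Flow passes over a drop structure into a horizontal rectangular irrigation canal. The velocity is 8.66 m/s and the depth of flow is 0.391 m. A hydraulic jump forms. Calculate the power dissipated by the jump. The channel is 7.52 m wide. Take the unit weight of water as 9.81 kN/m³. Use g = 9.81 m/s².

Fr₁ = V₁/√(g·y₁) = 8.66/√(9.81×0.391) = 4.42.
From the momentum equation for a rectangular channel, y₂/y₁ = ½[√(1 + 8Fr₁²) − 1] = ½[√157.4 − 1] = 5.77.
y₂ = 5.77 × 0.391 = 2.26 m.
q = V₁·y₁ = 8.66 × 0.391 = 3.39 m²/s. V₂ = q/y₂ = 3.39/2.26 = 1.50 m/s. E₁ = y₁ + V₁²/2g = 4.21 m; E₂ = y₂ + V₂²/2g = 2.37 m. ΔE = E₁ − E₂ = 1.84 m.
Q = q·b = 3.39 × 7.52 = 25.5 m³/s. P = γ·Q·ΔE = 9.81 × 25.5 × 1.84 = 460 kW.

P = 460 kW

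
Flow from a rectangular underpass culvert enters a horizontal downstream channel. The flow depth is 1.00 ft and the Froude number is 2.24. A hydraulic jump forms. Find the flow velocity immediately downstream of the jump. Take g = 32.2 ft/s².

V₂ = 4.70 ft/s

Fr₁ = 2.24 (given).
Sequent-depth ratio: y₂/y₁ = ½[√(1 + 8Fr₁²) − 1] = ½[√41.14 − 1] = 2.71.
y₂ = 2.71 × 1.00 = 2.71 ft.
V₁ = Fr₁·√(g·y₁) = 2.24×√(32.2×1.00) = 12.7 ft/s; q = V₁·y₁ = 12.7 ft²/s.
V₂ = q/y₂ = 12.7/2.71 = 4.70 ft/s.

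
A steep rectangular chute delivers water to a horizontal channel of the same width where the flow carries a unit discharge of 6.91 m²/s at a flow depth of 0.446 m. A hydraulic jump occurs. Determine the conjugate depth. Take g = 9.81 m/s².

y₂ = 4.45 m

V₁ = q/y₁ = 6.91/0.446 = 15.5 m/s. Fr₁ = V₁/√(g·y₁) = 15.5/√(9.81×0.446) = 7.41.
By Bélanger, y₂/y₁ = ½[√(1 + 8Fr₁²) − 1] = ½[√439.9 − 1] = 9.99.
y₂ = 9.99 × 0.446 = 4.45 m.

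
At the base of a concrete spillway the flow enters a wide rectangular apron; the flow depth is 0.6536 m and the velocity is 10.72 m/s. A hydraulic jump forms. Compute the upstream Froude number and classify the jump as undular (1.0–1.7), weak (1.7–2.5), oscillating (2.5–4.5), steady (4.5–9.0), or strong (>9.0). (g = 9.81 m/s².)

Fr₁ = 4.234; oscillating jump

Fr₁ = V₁/√(g·y₁) = 10.72/√(9.81×0.6536) = 4.234.
Fr₁ = 4.234 lies in the oscillating range.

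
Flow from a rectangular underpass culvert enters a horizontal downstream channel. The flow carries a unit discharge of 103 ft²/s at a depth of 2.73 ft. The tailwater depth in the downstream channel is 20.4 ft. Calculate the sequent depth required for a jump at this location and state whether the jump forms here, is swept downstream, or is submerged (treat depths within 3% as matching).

V₁ = q/y₁ = 103/2.73 = 37.7 ft/s. Fr₁ = V₁/√(g·y₁) = 37.7/√(32.2×2.73) = 4.02.
From the momentum equation for a rectangular channel, y₂/y₁ = ½[√(1 + 8Fr₁²) − 1] = ½[√130.5 − 1] = 5.21.
y₂ = 5.21 × 2.73 = 14.2 ft.
Tailwater y_tw = 20.4 ft: y_tw > y₂, so the jump is submerged.

y₂ = 14.2 ft; the jump is submerged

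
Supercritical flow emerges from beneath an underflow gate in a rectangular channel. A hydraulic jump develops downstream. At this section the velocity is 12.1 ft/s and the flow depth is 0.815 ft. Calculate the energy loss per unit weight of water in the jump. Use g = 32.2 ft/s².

ΔE = 0.469 ft

Fr₁ = V₁/√(g·y₁) = 12.1/√(32.2×0.815) = 2.36.
By Bélanger, y₂/y₁ = ½[√(1 + 8Fr₁²) − 1] = ½[√45.63 − 1] = 2.88.
y₂ = 2.88 × 0.815 = 2.35 ft.
Head loss: ΔE = (y₂ − y₁)³/(4y₁y₂) = (2.35 − 0.815)³/(4×0.815×2.35) = 3.58/7.65 = 0.469 ft.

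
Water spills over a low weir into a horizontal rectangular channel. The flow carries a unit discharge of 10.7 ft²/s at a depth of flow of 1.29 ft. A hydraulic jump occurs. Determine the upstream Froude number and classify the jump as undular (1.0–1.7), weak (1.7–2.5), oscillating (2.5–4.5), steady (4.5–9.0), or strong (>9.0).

V₁ = q/y₁ = 10.7/1.29 = 8.29 ft/s. Fr₁ = V₁/√(g·y₁) = 8.29/√(32.2×1.29) = 1.29.
Fr₁ = 1.29 lies in the undular range.

Fr₁ = 1.29; undular jump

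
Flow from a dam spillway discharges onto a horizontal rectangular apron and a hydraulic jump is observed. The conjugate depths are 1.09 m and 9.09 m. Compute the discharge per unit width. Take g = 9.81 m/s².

q = 22.2 m²/s

For a rectangular channel the momentum equation gives q² = ½·g·y₁·y₂·(y₁ + y₂) = ½×9.81×1.09×9.09×10.2 = 495.
q = √495 = 22.2 m²/s.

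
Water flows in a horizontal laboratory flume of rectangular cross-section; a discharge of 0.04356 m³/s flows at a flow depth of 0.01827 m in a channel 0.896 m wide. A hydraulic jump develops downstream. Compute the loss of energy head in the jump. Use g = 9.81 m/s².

ΔE = 0.2205 m

q = Q/b = 0.04356/0.896 = 0.04862 m²/s; V₁ = q/y₁ = 2.661 m/s. Fr₁ = V₁/√(g·y₁) = 6.285.
From the momentum equation for a rectangular channel, y₂/y₁ = ½[√(1 + 8Fr₁²) − 1] = ½[√317.06 − 1] = 8.403.
y₂ = 8.403 × 0.01827 = 0.1535 m.
Head loss: ΔE = (y₂ − y₁)³/(4y₁y₂) = (0.1535 − 0.01827)³/(4×0.01827×0.1535) = 0.002474/0.01122 = 0.2205 m.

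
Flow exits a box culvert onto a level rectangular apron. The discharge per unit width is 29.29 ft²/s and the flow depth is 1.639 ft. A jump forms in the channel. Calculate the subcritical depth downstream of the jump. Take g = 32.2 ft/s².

V₁ = q/y₁ = 29.29/1.639 = 17.87 ft/s. Fr₁ = V₁/√(g·y₁) = 17.87/√(32.2×1.639) = 2.460.
From the momentum equation for a rectangular channel, y₂/y₁ = ½[√(1 + 8Fr₁²) − 1] = ½[√49.410 − 1] = 3.015.
y₂ = 3.015 × 1.639 = 4.941 ft.

y₂ = 4.941 ft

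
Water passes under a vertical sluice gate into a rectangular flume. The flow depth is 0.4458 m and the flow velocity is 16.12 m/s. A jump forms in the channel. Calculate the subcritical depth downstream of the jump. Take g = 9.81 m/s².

y₂ = 4.642 m

Fr₁ = V₁/√(g·y₁) = 16.12/√(9.81×0.4458) = 7.708.
Sequent-depth ratio: y₂/y₁ = ½[√(1 + 8Fr₁²) − 1] = ½[√476.35 − 1] = 10.41.
y₂ = 10.41 × 0.4458 = 4.642 m.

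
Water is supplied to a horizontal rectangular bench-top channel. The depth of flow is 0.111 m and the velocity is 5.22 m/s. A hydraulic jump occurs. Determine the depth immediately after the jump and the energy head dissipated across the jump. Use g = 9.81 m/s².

y₂ = 0.732 m; ΔE = 0.736 m

Fr₁ = V₁/√(g·y₁) = 5.22/√(9.81×0.111) = 5.00.
From the momentum equation for a rectangular channel, y₂/y₁ = ½[√(1 + 8Fr₁²) − 1] = ½[√201.2 − 1] = 6.59.
y₂ = 6.59 × 0.111 = 0.732 m.
q = V₁·y₁ = 5.22 × 0.111 = 0.579 m²/s. V₂ = q/y₂ = 0.579/0.732 = 0.792 m/s. E₁ = y₁ + V₁²/2g = 1.50 m; E₂ = y₂ + V₂²/2g = 0.764 m. ΔE = E₁ − E₂ = 0.736 m.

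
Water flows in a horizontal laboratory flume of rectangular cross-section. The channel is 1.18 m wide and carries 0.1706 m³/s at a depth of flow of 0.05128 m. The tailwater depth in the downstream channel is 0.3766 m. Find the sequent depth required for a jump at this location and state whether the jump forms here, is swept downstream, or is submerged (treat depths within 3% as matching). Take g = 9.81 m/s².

y₂ = 0.2638 m; the jump is submerged

q = Q/b = 0.1706/1.18 = 0.1446 m²/s; V₁ = q/y₁ = 2.819 m/s. Fr₁ = V₁/√(g·y₁) = 3.975.
By Bélanger, y₂/y₁ = ½[√(1 + 8Fr₁²) − 1] = ½[√127.41 − 1] = 5.144.
y₂ = 5.144 × 0.05128 = 0.2638 m.
Tailwater y_tw = 0.3766 m: y_tw > y₂, so the jump is submerged.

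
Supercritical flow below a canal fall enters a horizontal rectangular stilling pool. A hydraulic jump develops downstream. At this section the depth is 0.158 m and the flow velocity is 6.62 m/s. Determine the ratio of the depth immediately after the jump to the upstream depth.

Fr₁ = V₁/√(g·y₁) = 6.62/√(9.81×0.158) = 5.32.
By Bélanger, y₂/y₁ = ½[√(1 + 8Fr₁²) − 1] = ½[√227.2 − 1] = 7.04.

y₂/y₁ = 7.04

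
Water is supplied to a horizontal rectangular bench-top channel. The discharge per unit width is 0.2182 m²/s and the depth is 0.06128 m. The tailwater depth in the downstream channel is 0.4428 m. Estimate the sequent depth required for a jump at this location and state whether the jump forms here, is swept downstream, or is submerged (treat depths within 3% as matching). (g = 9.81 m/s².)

V₁ = q/y₁ = 0.2182/0.06128 = 3.561 m/s. Fr₁ = V₁/√(g·y₁) = 3.561/√(9.81×0.06128) = 4.592.
Bélanger equation: y₂/y₁ = ½[√(1 + 8Fr₁²) − 1] = ½[√169.72 − 1] = 6.014.
y₂ = 6.014 × 0.06128 = 0.3685 m.
Tailwater y_tw = 0.4428 m: y_tw > y₂, so the jump is submerged.

y₂ = 0.3685 m; the jump is submerged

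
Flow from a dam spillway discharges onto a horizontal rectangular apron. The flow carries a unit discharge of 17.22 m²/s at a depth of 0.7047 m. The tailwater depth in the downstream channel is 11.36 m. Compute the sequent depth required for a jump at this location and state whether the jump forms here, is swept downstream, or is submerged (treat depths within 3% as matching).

y₂ = 8.916 m; the jump is submerged

V₁ = q/y₁ = 17.22/0.7047 = 24.44 m/s. Fr₁ = V₁/√(g·y₁) = 24.44/√(9.81×0.7047) = 9.294.
Sequent-depth ratio: y₂/y₁ = ½[√(1 + 8Fr₁²) − 1] = ½[√691.99 − 1] = 12.65.
y₂ = 12.65 × 0.7047 = 8.916 m.
Tailwater y_tw = 11.36 m: y_tw > y₂, so the jump is submerged.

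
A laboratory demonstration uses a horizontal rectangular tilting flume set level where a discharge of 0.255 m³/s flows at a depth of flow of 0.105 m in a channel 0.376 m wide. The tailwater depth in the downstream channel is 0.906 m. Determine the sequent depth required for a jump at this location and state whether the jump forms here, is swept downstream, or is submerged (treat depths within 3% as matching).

q = Q/b = 0.255/0.376 = 0.678 m²/s; V₁ = q/y₁ = 6.46 m/s. Fr₁ = V₁/√(g·y₁) = 6.36.
Sequent-depth ratio: y₂/y₁ = ½[√(1 + 8Fr₁²) − 1] = ½[√325.0 − 1] = 8.51.
y₂ = 8.51 × 0.105 = 0.894 m.
Tailwater y_tw = 0.906 m: y_tw ≈ y₂, so the jump forms here.

y₂ = 0.894 m; the jump forms here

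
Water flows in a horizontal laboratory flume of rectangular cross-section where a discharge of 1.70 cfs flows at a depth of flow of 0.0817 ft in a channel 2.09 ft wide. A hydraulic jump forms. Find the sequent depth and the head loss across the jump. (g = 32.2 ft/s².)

q = Q/b = 1.70/2.09 = 0.813 ft²/s; V₁ = q/y₁ = 9.96 ft/s. Fr₁ = V₁/√(g·y₁) = 6.14.
Conjugate-depth relation: y₂/y₁ = ½[√(1 + 8Fr₁²) − 1] = ½[√302.4 − 1] = 8.20.
y₂ = 8.20 × 0.0817 = 0.670 ft.
Head loss: ΔE = (y₂ − y₁)³/(4y₁y₂) = (0.670 − 0.0817)³/(4×0.0817×0.670) = 0.203/0.219 = 0.928 ft.

y₂ = 0.670 ft; ΔE = 0.928 ft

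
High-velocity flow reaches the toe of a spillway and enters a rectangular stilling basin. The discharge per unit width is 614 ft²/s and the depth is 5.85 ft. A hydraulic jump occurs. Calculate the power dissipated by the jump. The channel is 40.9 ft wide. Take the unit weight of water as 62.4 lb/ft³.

V₁ = q/y₁ = 614/5.85 = 105 ft/s. Fr₁ = V₁/√(g·y₁) = 105/√(32.2×5.85) = 7.65.
Conjugate-depth relation: y₂/y₁ = ½[√(1 + 8Fr₁²) − 1] = ½[√468.8 − 1] = 10.3.
y₂ = 10.3 × 5.85 = 60.4 ft.
Head loss: ΔE = (y₂ − y₁)³/(4y₁y₂) = (60.4 − 5.85)³/(4×5.85×60.4) = 162410/1414 = 115 ft.
Q = q·b = 614 × 40.9 = 25113 cfs. P = γ·Q·ΔE/550 = 62.4 × 25113 × 115 / 550 = 327345 hp.

P = 327345 hp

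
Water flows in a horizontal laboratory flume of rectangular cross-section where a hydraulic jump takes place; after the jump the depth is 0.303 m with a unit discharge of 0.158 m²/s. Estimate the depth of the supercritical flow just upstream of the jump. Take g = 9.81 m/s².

V₂ = q/y₂ = 0.158/0.303 = 0.521 m/s; Fr₂ = V₂/√(g·y₂) = 0.302.
Since the conjugate-depth ratio holds either way, y₁/y₂ = ½[√(1 + 8Fr₂²) − 1] = ½[√1.732 − 1] = 0.158.
y₁ = 0.158 × 0.303 = 0.0479 m.

y₁ = 0.0479 m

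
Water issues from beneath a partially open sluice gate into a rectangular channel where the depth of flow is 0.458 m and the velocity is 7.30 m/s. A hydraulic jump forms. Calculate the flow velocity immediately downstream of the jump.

Fr₁ = V₁/√(g·y₁) = 7.30/√(9.81×0.458) = 3.44.
Sequent-depth ratio: y₂/y₁ = ½[√(1 + 8Fr₁²) − 1] = ½[√95.89 − 1] = 4.40.
y₂ = 4.40 × 0.458 = 2.01 m.
q = V₁·y₁ = 7.30 × 0.458 = 3.34 m²/s.
V₂ = q/y₂ = 3.34/2.01 = 1.66 m/s.

V₂ = 1.66 m/s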